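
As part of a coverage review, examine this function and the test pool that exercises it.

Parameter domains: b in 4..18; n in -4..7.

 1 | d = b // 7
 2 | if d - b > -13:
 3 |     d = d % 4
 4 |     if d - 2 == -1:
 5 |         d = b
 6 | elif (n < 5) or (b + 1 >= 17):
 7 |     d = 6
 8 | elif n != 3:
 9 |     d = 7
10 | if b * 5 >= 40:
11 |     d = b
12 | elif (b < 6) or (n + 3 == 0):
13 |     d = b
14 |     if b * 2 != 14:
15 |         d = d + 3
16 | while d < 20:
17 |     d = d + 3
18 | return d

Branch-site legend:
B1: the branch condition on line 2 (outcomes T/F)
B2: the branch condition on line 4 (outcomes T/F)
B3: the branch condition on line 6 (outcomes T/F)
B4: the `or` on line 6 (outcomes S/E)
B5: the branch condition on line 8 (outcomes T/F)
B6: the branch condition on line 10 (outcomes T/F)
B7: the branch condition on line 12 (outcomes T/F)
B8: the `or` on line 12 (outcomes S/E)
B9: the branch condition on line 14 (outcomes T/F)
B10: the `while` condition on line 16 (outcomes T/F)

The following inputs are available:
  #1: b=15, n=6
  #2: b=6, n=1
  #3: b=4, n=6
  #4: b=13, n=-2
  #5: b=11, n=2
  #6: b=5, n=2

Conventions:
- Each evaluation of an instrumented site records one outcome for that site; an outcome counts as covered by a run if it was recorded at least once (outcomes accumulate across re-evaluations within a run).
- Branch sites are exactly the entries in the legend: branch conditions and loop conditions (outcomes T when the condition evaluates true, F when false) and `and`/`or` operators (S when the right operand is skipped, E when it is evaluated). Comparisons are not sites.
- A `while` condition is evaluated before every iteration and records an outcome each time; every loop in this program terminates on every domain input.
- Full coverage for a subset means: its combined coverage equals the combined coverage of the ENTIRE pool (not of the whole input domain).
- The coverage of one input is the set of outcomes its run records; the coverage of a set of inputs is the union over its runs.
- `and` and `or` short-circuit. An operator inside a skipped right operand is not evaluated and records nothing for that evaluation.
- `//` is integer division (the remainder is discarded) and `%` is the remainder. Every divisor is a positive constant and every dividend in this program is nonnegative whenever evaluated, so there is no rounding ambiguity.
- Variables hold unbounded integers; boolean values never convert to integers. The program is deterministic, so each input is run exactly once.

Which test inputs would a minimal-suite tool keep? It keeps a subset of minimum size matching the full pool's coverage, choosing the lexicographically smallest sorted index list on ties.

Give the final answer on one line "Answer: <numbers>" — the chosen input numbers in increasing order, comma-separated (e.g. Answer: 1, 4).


input #1, b=15, n=6: outcomes B1=F, B3=F, B4=E, B5=T, B6=T, B10=T, B10=F
input #2, b=6, n=1: outcomes B1=T, B2=F, B6=F, B7=F, B8=E, B10=T, B10=F
input #3, b=4, n=6: outcomes B1=T, B2=F, B6=F, B7=T, B8=S, B9=T, B10=T, B10=F
input #4, b=13, n=-2: outcomes B1=T, B2=T, B6=T, B10=T, B10=F
input #5, b=11, n=2: outcomes B1=T, B2=T, B6=T, B10=T, B10=F
input #6, b=5, n=2: outcomes B1=T, B2=F, B6=F, B7=T, B8=S, B9=T, B10=T, B10=F
pool-wide coverage (16 outcomes): B1=T, B1=F, B2=T, B2=F, B3=F, B4=E, B5=T, B6=T, B6=F, B7=T, B7=F, B8=S, B8=E, B9=T, B10=T, B10=F
size 1 is not enough: best union over all size-1 subsets is 8/16
size 2 is not enough: best union over all size-2 subsets is 13/16
size 3 is not enough: best union over all size-3 subsets is 15/16
inputs {1, 2, 3, 4} (size 4) cover everything; no size-4 subset with a lexicographically smaller index list covers all 16
Answer: 1, 2, 3, 4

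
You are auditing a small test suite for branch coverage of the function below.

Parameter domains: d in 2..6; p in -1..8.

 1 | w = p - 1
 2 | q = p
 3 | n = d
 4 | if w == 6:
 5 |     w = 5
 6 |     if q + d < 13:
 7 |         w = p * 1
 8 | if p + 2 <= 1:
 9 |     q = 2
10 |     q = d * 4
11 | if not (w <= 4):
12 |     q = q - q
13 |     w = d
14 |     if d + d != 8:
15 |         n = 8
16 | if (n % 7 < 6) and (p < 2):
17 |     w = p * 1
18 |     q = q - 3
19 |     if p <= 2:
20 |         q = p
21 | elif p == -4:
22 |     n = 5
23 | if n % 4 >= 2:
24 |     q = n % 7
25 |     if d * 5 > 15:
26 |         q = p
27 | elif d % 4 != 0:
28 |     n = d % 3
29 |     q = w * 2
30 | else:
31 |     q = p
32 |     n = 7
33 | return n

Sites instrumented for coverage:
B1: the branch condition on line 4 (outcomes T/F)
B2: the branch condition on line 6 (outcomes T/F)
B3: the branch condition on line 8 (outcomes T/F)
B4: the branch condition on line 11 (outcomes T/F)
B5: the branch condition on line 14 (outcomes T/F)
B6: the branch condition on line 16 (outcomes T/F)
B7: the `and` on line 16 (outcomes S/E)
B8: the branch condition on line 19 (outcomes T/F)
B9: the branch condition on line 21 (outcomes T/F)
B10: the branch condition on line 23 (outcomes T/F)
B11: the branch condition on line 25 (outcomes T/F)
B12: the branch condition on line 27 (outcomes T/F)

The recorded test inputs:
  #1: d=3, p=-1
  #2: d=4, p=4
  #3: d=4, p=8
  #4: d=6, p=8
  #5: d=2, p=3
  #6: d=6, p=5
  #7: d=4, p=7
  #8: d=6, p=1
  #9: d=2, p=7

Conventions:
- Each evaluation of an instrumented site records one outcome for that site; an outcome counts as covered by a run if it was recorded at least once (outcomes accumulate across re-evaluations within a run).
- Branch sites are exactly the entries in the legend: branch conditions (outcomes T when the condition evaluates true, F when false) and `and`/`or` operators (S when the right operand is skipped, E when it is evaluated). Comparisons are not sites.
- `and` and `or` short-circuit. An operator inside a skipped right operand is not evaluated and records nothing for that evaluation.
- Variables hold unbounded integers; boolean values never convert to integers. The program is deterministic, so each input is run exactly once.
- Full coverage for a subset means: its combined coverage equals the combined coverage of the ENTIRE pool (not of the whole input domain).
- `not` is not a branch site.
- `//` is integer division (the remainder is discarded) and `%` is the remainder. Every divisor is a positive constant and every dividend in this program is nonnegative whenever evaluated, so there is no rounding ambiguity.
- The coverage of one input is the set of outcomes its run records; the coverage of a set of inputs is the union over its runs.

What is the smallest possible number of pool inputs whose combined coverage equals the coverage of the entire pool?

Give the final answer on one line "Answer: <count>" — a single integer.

#1 (d=3, p=-1) -> B1->F, B3->T, B4->F, B7->E, B6->T, B8->T, B10->T, B11->F; covered: B1=F, B3=T, B4=F, B6=T, B7=E, B8=T, B10=T, B11=F
#2 (d=4, p=4) -> B1->F, B3->F, B4->F, B7->E, B6->F, B9->F, B10->F, B12->F; covered: B1=F, B3=F, B4=F, B6=F, B7=E, B9=F, B10=F, B12=F
#3 (d=4, p=8) -> B1->F, B3->F, B4->T, B5->F, B7->E, B6->F, B9->F, B10->F, B12->F; covered: B1=F, B3=F, B4=T, B5=F, B6=F, B7=E, B9=F, B10=F, B12=F
#4 (d=6, p=8) -> B1->F, B3->F, B4->T, B5->T, B7->E, B6->F, B9->F, B10->F, B12->T; covered: B1=F, B3=F, B4=T, B5=T, B6=F, B7=E, B9=F, B10=F, B12=T
#5 (d=2, p=3) -> B1->F, B3->F, B4->F, B7->E, B6->F, B9->F, B10->T, B11->F; covered: B1=F, B3=F, B4=F, B6=F, B7=E, B9=F, B10=T, B11=F
#6 (d=6, p=5) -> B1->F, B3->F, B4->F, B7->S, B6->F, B9->F, B10->T, B11->T; covered: B1=F, B3=F, B4=F, B6=F, B7=S, B9=F, B10=T, B11=T
#7 (d=4, p=7) -> B1->T, B2->T, B3->F, B4->T, B5->F, B7->E, B6->F, B9->F, B10->F, B12->F; covered: B1=T, B2=T, B3=F, B4=T, B5=F, B6=F, B7=E, B9=F, B10=F, B12=F
#8 (d=6, p=1) -> B1->F, B3->F, B4->F, B7->S, B6->F, B9->F, B10->T, B11->T; covered: B1=F, B3=F, B4=F, B6=F, B7=S, B9=F, B10=T, B11=T
#9 (d=2, p=7) -> B1->T, B2->T, B3->F, B4->T, B5->T, B7->E, B6->F, B9->F, B10->F, B12->T; covered: B1=T, B2=T, B3=F, B4=T, B5=T, B6=F, B7=E, B9=F, B10=F, B12=T
together the pool reaches 21 outcomes: B1=T, B1=F, B2=T, B3=T, B3=F, B4=T, B4=F, B5=T, B5=F, B6=T, B6=F, B7=S, B7=E, B8=T, B9=F, B10=T, B10=F, B11=T, B11=F, B12=T, B12=F
no size-1 subset reaches all 21 outcomes (best union: 10/21)
no size-2 subset reaches all 21 outcomes (best union: 17/21)
no size-3 subset reaches all 21 outcomes (best union: 19/21)
size 4: inputs {1, 3, 6, 9} cover all 21 outcomes, and no lexicographically smaller subset of this size does

Answer: 4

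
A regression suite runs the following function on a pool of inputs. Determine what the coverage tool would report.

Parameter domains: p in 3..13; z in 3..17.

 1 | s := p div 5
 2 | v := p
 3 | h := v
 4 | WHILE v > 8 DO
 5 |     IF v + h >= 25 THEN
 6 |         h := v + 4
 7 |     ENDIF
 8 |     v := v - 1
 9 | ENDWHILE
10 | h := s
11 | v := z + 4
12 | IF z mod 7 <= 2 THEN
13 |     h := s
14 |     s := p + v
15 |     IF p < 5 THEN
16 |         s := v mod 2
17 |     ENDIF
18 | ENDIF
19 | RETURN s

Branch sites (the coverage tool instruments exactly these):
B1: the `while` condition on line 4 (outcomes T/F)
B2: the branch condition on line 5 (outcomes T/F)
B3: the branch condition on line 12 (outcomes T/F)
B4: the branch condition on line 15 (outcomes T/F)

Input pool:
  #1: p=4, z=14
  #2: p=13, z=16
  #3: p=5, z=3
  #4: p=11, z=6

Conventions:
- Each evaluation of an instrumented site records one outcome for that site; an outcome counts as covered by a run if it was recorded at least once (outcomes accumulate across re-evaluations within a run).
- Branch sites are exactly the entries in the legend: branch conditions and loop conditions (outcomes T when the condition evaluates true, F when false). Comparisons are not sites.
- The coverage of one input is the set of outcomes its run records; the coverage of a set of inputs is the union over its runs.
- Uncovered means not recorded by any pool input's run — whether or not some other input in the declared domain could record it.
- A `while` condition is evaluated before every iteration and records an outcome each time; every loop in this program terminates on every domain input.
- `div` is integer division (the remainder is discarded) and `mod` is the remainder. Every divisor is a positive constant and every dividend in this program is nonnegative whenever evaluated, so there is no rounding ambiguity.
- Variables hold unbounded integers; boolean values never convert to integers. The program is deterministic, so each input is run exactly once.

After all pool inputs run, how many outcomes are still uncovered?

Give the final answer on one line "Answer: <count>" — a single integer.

#1 (p=4, z=14) -> covered: B1=F, B3=T, B4=T
#2 (p=13, z=16) -> covered: B1=T, B1=F, B2=T, B2=F, B3=T, B4=F
#3 (p=5, z=3) -> covered: B1=F, B3=F
#4 (p=11, z=6) -> covered: B1=T, B1=F, B2=F, B3=F
union over the pool: B1=T, B1=F, B2=T, B2=F, B3=T, B3=F, B4=T, B4=F
uncovered (0 of 8): none

Answer: 0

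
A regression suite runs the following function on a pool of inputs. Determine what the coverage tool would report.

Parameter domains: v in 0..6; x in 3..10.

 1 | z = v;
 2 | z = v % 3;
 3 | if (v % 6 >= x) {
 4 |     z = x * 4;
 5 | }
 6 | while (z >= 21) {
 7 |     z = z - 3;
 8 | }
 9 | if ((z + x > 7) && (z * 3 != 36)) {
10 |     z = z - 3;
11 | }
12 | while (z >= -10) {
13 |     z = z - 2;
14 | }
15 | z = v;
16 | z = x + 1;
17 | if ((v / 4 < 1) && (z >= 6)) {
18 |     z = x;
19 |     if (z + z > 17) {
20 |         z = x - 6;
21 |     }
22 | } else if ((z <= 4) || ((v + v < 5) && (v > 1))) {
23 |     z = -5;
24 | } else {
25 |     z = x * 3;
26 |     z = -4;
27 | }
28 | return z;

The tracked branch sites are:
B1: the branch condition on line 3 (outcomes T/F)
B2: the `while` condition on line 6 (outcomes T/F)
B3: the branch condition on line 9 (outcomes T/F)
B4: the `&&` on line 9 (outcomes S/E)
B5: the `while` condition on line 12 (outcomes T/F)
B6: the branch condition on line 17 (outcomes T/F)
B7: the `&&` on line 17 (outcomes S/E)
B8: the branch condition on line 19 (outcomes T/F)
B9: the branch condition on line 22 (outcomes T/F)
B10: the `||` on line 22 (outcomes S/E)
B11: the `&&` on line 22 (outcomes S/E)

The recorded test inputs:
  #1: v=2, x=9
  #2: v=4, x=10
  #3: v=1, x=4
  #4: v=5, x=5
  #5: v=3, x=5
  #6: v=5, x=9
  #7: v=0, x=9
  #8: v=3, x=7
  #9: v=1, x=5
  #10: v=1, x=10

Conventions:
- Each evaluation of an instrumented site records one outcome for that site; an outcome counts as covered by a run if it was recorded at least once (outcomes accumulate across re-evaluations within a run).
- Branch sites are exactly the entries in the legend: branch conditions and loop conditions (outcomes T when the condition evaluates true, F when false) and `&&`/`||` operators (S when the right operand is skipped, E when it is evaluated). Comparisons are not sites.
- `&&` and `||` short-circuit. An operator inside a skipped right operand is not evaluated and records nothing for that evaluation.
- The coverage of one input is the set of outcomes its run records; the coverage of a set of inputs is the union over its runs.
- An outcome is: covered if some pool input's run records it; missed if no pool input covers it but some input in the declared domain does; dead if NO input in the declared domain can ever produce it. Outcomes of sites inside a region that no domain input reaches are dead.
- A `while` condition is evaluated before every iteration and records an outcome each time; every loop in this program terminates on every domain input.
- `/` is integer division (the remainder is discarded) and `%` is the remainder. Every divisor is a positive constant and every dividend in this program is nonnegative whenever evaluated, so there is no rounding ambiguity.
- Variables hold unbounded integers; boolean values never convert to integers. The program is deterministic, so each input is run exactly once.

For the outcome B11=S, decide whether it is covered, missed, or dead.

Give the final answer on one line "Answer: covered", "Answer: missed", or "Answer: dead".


B11=S is recorded by pool input(s) 2, 4, 6 -> covered
Answer: covered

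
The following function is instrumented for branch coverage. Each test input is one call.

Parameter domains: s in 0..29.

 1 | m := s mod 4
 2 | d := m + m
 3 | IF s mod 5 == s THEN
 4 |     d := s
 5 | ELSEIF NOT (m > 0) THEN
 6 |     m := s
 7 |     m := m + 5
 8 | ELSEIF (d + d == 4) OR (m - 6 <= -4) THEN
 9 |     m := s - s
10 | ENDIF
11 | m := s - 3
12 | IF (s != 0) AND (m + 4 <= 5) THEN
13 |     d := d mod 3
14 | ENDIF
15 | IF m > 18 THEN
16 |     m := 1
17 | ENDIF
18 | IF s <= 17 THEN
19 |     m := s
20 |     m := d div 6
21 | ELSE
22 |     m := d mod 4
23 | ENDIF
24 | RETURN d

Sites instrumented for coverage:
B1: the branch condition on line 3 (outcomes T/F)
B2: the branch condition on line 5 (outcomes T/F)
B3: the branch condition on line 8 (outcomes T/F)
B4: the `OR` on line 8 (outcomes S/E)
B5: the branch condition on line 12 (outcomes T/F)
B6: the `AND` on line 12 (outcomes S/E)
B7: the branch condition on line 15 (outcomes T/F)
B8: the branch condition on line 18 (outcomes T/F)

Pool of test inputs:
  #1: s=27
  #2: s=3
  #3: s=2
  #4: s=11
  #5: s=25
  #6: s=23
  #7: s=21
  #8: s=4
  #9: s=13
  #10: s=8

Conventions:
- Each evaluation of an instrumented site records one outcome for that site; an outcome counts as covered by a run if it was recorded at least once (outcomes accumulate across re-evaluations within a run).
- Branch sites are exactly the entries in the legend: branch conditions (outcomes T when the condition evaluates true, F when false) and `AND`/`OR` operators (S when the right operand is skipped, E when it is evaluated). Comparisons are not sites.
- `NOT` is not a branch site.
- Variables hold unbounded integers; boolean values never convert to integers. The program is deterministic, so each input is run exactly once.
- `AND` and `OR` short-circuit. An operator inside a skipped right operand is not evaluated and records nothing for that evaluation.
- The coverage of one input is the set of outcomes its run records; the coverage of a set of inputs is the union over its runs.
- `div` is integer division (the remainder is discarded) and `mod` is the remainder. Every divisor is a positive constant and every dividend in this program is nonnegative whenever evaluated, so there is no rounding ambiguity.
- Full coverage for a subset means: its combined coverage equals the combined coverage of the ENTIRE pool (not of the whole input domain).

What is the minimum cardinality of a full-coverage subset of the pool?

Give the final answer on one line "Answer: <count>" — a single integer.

input #1 (s=27): events B1->F, B2->F, B4->E, B3->F, B6->E, B5->F, B7->T, B8->F; covers B1=F, B2=F, B3=F, B4=E, B5=F, B6=E, B7=T, B8=F
input #2 (s=3): events B1->T, B6->E, B5->T, B7->F, B8->T; covers B1=T, B5=T, B6=E, B7=F, B8=T
input #3 (s=2): events B1->T, B6->E, B5->T, B7->F, B8->T; covers B1=T, B5=T, B6=E, B7=F, B8=T
input #4 (s=11): events B1->F, B2->F, B4->E, B3->F, B6->E, B5->F, B7->F, B8->T; covers B1=F, B2=F, B3=F, B4=E, B5=F, B6=E, B7=F, B8=T
input #5 (s=25): events B1->F, B2->F, B4->S, B3->T, B6->E, B5->F, B7->T, B8->F; covers B1=F, B2=F, B3=T, B4=S, B5=F, B6=E, B7=T, B8=F
input #6 (s=23): events B1->F, B2->F, B4->E, B3->F, B6->E, B5->F, B7->T, B8->F; covers B1=F, B2=F, B3=F, B4=E, B5=F, B6=E, B7=T, B8=F
input #7 (s=21): events B1->F, B2->F, B4->S, B3->T, B6->E, B5->F, B7->F, B8->F; covers B1=F, B2=F, B3=T, B4=S, B5=F, B6=E, B7=F, B8=F
input #8 (s=4): events B1->T, B6->E, B5->T, B7->F, B8->T; covers B1=T, B5=T, B6=E, B7=F, B8=T
input #9 (s=13): events B1->F, B2->F, B4->S, B3->T, B6->E, B5->F, B7->F, B8->T; covers B1=F, B2=F, B3=T, B4=S, B5=F, B6=E, B7=F, B8=T
input #10 (s=8): events B1->F, B2->T, B6->E, B5->F, B7->F, B8->T; covers B1=F, B2=T, B5=F, B6=E, B7=F, B8=T
pool-wide coverage (15 outcomes): B1=T, B1=F, B2=T, B2=F, B3=T, B3=F, B4=S, B4=E, B5=T, B5=F, B6=E, B7=T, B7=F, B8=T, B8=F
no size-1 subset reaches all 15 outcomes (best union: 8/15)
no size-2 subset reaches all 15 outcomes (best union: 12/15)
no size-3 subset reaches all 15 outcomes (best union: 14/15)
at size 4, {1, 2, 5, 10} reaches all 15 outcomes; every lexicographically earlier size-4 subset fails

Answer: 4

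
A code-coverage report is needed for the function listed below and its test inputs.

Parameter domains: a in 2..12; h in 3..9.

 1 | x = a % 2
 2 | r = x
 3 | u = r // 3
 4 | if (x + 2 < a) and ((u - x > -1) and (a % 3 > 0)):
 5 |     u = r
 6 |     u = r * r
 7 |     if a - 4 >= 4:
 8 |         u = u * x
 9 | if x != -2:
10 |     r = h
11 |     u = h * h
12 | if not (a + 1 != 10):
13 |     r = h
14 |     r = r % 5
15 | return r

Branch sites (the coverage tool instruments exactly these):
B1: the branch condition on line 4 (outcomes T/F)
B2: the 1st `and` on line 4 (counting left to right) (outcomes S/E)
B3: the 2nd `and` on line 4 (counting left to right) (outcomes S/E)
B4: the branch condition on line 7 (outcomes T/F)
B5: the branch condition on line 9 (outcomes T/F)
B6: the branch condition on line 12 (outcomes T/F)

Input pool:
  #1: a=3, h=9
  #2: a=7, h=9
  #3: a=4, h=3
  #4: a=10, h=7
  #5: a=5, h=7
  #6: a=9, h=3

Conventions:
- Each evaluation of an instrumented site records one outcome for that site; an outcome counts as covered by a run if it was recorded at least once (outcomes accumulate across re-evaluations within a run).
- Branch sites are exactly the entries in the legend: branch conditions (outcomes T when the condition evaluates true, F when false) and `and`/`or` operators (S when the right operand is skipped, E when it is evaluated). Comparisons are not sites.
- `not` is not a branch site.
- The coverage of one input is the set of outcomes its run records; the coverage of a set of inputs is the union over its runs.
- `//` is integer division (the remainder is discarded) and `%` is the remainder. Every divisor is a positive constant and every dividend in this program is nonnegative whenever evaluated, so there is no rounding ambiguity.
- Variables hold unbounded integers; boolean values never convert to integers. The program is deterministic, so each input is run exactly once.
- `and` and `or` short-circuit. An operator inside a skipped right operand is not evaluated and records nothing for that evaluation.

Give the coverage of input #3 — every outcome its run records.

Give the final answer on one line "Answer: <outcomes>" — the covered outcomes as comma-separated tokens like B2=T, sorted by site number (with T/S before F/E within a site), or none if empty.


Event log for input #3 (a=4, h=3):
  B2->E, B3->E, B1->T, B4->F, B5->T, B6->F
deduplicating events, the covered set is: B1=T, B2=E, B3=E, B4=F, B5=T, B6=F
Answer: B1=T, B2=E, B3=E, B4=F, B5=T, B6=F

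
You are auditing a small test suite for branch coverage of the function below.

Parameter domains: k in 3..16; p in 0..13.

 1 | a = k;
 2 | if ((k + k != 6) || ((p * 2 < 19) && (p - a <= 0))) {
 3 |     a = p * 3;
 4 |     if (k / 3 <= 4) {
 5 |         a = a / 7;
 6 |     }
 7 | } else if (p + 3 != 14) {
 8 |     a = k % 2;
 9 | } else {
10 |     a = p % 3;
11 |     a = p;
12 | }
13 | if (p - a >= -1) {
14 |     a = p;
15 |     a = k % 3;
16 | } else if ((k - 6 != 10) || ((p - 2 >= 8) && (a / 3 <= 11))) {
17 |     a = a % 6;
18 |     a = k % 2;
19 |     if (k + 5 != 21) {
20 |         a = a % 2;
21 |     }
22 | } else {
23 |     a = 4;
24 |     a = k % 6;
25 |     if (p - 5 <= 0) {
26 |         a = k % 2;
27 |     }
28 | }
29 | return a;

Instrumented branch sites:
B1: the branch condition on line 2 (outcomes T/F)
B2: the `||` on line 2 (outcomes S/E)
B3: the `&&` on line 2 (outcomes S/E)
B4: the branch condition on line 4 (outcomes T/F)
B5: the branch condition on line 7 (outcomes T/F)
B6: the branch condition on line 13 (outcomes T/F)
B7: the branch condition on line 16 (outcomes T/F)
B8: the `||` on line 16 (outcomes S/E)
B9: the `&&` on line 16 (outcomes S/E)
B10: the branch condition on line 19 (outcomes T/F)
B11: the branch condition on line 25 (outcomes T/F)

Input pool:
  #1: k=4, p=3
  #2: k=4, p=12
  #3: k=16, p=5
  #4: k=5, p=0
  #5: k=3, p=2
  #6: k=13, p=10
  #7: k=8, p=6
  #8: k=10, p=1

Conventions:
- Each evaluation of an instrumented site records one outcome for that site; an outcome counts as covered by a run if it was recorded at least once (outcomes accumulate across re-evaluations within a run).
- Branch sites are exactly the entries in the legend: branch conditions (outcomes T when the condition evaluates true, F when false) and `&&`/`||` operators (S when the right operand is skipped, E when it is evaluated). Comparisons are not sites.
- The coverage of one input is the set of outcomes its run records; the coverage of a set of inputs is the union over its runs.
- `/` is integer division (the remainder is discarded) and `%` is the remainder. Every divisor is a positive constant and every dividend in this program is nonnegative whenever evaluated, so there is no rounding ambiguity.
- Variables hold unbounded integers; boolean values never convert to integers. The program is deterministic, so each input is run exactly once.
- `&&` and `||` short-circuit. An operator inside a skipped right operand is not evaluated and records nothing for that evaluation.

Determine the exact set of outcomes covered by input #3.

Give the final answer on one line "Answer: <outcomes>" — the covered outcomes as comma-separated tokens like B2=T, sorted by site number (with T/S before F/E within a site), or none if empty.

Running input #3 (k=16, p=5), event by event:
  B2->S, B1->T, B4->F, B6->F, B8->E, B9->S, B7->F, B11->T
as a set, this run covers: B1=T, B2=S, B4=F, B6=F, B7=F, B8=E, B9=S, B11=T

Answer: B1=T, B2=S, B4=F, B6=F, B7=F, B8=E, B9=S, B11=T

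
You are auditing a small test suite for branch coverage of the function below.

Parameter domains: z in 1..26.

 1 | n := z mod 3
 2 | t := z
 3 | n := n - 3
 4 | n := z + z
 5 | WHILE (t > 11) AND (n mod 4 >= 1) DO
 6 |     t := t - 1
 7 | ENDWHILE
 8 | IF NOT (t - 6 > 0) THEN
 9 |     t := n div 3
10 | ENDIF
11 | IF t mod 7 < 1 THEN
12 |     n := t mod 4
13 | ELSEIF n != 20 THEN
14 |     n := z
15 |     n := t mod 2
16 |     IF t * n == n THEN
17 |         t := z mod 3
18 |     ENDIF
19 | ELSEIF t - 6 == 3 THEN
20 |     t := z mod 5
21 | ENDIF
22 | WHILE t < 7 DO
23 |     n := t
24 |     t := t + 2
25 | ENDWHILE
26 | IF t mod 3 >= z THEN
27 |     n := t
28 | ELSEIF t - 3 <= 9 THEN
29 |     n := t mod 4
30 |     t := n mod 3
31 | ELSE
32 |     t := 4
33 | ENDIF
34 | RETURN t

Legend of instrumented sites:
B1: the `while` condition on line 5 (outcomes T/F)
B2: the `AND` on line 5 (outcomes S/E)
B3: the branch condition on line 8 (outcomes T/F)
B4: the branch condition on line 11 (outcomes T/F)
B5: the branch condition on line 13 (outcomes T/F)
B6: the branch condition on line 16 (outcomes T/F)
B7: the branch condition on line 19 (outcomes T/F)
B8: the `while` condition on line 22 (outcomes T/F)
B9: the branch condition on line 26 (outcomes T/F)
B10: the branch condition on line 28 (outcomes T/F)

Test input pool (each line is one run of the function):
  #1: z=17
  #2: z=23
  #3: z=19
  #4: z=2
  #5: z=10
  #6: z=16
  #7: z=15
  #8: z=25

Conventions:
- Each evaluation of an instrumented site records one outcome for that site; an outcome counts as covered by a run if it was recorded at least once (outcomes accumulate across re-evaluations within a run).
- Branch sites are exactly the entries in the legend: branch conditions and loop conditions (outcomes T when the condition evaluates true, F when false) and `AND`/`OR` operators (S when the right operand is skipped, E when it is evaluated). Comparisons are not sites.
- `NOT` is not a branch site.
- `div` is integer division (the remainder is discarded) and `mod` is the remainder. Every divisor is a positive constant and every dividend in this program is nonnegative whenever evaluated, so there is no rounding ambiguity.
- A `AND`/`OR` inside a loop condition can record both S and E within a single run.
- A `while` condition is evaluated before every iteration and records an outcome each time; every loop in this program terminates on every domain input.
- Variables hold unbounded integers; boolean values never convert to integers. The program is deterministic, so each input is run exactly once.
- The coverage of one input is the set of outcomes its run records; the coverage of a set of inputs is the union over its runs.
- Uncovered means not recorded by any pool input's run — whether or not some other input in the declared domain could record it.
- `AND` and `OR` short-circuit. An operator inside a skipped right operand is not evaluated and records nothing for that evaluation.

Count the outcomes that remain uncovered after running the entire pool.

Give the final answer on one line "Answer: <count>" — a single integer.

#1 (z=17) -> covered: B1=T, B1=F, B2=S, B2=E, B3=F, B4=F, B5=T, B6=F, B8=F, B9=F, B10=T
#2 (z=23) -> covered: B1=T, B1=F, B2=S, B2=E, B3=F, B4=F, B5=T, B6=F, B8=F, B9=F, B10=T
#3 (z=19) -> covered: B1=T, B1=F, B2=S, B2=E, B3=F, B4=F, B5=T, B6=F, B8=F, B9=F, B10=T
#4 (z=2) -> covered: B1=F, B2=S, B3=T, B4=F, B5=T, B6=T, B8=T, B8=F, B9=T
#5 (z=10) -> covered: B1=F, B2=S, B3=F, B4=F, B5=F, B7=F, B8=F, B9=F, B10=T
#6 (z=16) -> covered: B1=F, B2=E, B3=F, B4=F, B5=T, B6=T, B8=T, B8=F, B9=F, B10=T
#7 (z=15) -> covered: B1=T, B1=F, B2=S, B2=E, B3=F, B4=F, B5=T, B6=F, B8=F, B9=F, B10=T
#8 (z=25) -> covered: B1=T, B1=F, B2=S, B2=E, B3=F, B4=F, B5=T, B6=F, B8=F, B9=F, B10=T
union over the pool: B1=T, B1=F, B2=S, B2=E, B3=T, B3=F, B4=F, B5=T, B5=F, B6=T, B6=F, B7=F, B8=T, B8=F, B9=T, B9=F, B10=T
uncovered (3 of 20): B4=T, B7=T, B10=F

Answer: 3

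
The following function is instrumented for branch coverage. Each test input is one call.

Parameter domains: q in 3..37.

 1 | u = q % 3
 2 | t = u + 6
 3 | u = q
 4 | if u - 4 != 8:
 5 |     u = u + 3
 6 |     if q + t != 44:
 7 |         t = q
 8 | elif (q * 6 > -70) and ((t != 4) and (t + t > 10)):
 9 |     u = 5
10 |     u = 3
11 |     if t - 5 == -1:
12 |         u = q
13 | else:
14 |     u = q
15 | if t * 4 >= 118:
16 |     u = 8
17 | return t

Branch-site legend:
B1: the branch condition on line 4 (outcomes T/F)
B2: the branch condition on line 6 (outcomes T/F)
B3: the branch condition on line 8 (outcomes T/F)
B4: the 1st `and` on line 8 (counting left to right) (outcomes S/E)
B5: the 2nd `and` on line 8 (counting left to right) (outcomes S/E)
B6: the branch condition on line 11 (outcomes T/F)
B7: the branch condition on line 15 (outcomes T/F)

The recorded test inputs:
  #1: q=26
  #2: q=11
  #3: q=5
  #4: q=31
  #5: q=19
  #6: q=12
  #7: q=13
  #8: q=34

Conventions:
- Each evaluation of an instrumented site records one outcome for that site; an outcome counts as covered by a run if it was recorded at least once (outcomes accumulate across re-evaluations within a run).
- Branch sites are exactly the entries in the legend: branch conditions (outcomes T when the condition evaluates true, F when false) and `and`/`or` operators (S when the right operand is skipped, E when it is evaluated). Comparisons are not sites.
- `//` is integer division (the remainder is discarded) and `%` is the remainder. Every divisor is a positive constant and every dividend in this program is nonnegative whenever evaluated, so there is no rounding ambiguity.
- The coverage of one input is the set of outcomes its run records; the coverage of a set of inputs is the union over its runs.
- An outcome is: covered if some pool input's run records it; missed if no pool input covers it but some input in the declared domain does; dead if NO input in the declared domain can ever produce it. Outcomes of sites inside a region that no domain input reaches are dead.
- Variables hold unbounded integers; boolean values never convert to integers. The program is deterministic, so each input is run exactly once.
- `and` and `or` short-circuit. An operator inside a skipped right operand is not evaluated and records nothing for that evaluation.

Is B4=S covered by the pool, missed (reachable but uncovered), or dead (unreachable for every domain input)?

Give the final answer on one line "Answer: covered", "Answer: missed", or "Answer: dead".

no pool input records B4=S
checking all 35 inputs in the declared domain: B4=S is never recorded -> dead

Answer: dead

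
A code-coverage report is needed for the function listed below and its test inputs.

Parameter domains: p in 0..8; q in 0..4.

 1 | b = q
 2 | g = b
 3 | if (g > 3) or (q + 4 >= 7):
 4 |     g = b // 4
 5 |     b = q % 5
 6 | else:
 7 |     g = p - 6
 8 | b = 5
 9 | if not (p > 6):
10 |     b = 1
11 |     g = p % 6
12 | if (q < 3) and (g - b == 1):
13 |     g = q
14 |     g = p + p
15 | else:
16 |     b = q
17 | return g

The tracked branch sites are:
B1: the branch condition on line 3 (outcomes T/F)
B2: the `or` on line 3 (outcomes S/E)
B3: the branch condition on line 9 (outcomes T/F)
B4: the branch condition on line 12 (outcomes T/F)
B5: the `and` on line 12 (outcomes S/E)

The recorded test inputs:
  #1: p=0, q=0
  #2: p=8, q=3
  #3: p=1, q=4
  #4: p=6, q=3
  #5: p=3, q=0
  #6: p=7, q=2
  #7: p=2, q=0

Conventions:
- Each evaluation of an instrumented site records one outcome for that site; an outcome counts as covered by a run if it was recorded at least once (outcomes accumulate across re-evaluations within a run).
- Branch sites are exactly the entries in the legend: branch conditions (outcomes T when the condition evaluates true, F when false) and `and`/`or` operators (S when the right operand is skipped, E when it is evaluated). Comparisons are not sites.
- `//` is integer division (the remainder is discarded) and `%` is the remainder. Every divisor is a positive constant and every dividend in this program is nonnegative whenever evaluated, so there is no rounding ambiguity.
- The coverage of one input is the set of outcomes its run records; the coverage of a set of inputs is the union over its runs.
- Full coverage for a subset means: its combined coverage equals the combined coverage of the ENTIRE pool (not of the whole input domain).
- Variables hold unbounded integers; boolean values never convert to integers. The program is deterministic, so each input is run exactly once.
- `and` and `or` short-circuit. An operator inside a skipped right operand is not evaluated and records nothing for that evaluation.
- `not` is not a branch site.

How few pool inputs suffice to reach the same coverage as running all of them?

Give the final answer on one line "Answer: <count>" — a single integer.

test 1 (p=0, q=0) hits B1=F, B2=E, B3=T, B4=F, B5=E
test 2 (p=8, q=3) hits B1=T, B2=E, B3=F, B4=F, B5=S
test 3 (p=1, q=4) hits B1=T, B2=S, B3=T, B4=F, B5=S
test 4 (p=6, q=3) hits B1=T, B2=E, B3=T, B4=F, B5=S
test 5 (p=3, q=0) hits B1=F, B2=E, B3=T, B4=F, B5=E
test 6 (p=7, q=2) hits B1=F, B2=E, B3=F, B4=F, B5=E
test 7 (p=2, q=0) hits B1=F, B2=E, B3=T, B4=T, B5=E
pool-wide coverage (10 outcomes): B1=T, B1=F, B2=S, B2=E, B3=T, B3=F, B4=T, B4=F, B5=S, B5=E
no size-1 subset reaches all 10 outcomes (best union: 5/10)
no size-2 subset reaches all 10 outcomes (best union: 9/10)
inputs {2, 3, 7} (size 3) cover everything; no size-3 subset with a lexicographically smaller index list covers all 10

Answer: 3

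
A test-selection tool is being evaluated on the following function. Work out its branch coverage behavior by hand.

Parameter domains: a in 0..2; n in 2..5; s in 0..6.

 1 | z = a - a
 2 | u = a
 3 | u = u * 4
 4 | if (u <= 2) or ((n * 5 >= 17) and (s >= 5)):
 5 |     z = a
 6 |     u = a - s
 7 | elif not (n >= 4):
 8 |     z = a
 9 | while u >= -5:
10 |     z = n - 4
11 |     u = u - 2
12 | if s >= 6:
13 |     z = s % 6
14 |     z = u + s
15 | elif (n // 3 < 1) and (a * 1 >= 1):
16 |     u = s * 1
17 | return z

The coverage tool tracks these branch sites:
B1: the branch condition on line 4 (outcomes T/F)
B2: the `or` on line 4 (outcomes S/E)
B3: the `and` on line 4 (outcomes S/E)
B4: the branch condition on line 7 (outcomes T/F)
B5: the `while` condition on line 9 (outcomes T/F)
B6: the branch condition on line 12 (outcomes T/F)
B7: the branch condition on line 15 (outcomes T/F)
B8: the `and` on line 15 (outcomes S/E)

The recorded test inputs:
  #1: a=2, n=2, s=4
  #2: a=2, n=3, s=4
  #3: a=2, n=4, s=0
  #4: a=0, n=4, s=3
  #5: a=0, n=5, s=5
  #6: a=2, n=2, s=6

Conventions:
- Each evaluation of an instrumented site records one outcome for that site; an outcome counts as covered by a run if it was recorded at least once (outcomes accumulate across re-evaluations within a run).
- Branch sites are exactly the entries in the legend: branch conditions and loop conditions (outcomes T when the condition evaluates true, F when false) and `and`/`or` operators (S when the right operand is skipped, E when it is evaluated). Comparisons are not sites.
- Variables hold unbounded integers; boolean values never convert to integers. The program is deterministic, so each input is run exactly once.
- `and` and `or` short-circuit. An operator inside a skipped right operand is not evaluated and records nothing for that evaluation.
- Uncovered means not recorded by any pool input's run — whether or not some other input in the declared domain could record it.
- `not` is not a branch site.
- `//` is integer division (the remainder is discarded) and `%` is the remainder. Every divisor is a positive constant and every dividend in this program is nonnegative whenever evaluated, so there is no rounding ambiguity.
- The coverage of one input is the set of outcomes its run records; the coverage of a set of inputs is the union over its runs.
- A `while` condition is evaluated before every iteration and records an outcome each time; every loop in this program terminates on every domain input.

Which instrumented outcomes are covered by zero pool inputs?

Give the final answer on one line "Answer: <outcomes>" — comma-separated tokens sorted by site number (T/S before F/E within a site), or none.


input #1 (a=2, n=2, s=4): events B2->E, B3->S, B1->F, B4->T, B5->T, B5->T, B5->T, B5->T, B5->T, B5->T, B5->T, B5->F, B6->F, B8->E, ...; covers B1=F, B2=E, B3=S, B4=T, B5=T, B5=F, B6=F, B7=T, B8=E
input #2 (a=2, n=3, s=4): events B2->E, B3->S, B1->F, B4->T, B5->T, B5->T, B5->T, B5->T, B5->T, B5->T, B5->T, B5->F, B6->F, B8->S, ...; covers B1=F, B2=E, B3=S, B4=T, B5=T, B5=F, B6=F, B7=F, B8=S
input #3 (a=2, n=4, s=0): events B2->E, B3->E, B1->F, B4->F, B5->T, B5->T, B5->T, B5->T, B5->T, B5->T, B5->T, B5->F, B6->F, B8->S, ...; covers B1=F, B2=E, B3=E, B4=F, B5=T, B5=F, B6=F, B7=F, B8=S
input #4 (a=0, n=4, s=3): events B2->S, B1->T, B5->T, B5->T, B5->F, B6->F, B8->S, B7->F; covers B1=T, B2=S, B5=T, B5=F, B6=F, B7=F, B8=S
input #5 (a=0, n=5, s=5): events B2->S, B1->T, B5->T, B5->F, B6->F, B8->S, B7->F; covers B1=T, B2=S, B5=T, B5=F, B6=F, B7=F, B8=S
input #6 (a=2, n=2, s=6): events B2->E, B3->S, B1->F, B4->T, B5->T, B5->T, B5->T, B5->T, B5->T, B5->T, B5->T, B5->F, B6->T; covers B1=F, B2=E, B3=S, B4=T, B5=T, B5=F, B6=T
union over the pool: B1=T, B1=F, B2=S, B2=E, B3=S, B3=E, B4=T, B4=F, B5=T, B5=F, B6=T, B6=F, B7=T, B7=F, B8=S, B8=E
uncovered (0 of 16): none
Answer: none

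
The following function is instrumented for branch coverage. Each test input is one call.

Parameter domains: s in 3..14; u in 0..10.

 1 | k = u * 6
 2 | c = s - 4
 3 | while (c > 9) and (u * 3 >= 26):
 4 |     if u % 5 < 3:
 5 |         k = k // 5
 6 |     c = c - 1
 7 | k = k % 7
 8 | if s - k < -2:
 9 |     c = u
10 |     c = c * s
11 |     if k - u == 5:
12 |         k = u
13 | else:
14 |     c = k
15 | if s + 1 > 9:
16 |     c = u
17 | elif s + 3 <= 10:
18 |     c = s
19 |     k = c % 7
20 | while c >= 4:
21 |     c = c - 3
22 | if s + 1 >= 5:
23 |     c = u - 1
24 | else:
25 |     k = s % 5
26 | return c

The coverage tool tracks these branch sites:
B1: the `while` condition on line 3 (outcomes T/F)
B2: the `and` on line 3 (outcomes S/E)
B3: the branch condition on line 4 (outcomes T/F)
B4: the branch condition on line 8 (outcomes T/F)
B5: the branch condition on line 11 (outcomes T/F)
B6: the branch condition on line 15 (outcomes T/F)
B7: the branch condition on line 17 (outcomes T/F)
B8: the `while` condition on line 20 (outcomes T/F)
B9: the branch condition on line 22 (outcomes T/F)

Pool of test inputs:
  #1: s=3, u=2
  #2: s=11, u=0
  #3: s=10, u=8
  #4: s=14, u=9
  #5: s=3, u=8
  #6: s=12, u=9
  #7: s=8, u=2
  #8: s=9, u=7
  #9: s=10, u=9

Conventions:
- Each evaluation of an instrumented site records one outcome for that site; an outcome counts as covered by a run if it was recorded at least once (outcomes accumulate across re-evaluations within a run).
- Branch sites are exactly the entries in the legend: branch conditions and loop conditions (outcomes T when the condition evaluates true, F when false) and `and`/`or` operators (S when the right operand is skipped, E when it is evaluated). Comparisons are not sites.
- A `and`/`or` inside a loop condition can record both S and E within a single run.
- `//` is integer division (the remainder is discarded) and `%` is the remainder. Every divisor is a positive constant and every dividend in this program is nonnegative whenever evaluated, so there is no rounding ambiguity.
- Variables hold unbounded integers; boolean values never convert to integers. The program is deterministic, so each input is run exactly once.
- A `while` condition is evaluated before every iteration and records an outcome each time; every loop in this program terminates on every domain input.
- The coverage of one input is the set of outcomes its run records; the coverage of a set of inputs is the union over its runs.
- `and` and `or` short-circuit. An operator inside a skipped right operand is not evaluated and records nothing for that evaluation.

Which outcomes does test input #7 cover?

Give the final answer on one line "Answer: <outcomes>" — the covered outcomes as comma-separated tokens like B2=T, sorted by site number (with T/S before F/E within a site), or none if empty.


Running input #7 (s=8, u=2), event by event:
  B2->S, B1->F, B4->F, B6->F, B7->F, B8->T, B8->F, B9->T
as a set, this run covers: B1=F, B2=S, B4=F, B6=F, B7=F, B8=T, B8=F, B9=T
Answer: B1=F, B2=S, B4=F, B6=F, B7=F, B8=T, B8=F, B9=T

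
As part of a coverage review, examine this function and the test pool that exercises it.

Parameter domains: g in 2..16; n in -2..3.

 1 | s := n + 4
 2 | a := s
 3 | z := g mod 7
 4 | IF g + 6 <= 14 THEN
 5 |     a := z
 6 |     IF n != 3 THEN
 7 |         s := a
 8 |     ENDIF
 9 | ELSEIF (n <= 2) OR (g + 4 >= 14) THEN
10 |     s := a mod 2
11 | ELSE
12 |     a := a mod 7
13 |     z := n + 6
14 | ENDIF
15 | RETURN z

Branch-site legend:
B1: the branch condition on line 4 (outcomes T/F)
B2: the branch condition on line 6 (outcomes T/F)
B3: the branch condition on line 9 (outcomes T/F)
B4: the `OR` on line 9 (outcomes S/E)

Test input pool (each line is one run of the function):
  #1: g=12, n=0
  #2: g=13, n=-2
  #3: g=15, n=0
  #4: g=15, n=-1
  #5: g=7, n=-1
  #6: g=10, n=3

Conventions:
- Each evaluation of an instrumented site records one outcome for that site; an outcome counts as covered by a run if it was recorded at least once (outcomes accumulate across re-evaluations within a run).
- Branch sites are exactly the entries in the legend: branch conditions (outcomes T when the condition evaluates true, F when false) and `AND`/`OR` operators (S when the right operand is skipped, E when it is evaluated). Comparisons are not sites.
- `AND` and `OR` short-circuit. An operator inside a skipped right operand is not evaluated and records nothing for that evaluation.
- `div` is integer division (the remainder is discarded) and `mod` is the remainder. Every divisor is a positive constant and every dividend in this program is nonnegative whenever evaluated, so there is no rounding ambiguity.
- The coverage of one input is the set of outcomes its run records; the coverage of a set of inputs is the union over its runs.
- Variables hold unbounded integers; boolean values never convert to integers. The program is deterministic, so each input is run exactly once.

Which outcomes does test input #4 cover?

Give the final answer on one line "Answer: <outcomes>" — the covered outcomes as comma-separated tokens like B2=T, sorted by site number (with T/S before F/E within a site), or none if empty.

Tracing the run of input #4 (g=15, n=-1):
  B1->F, B4->S, B3->T
collecting distinct outcomes: B1=F, B3=T, B4=S

Answer: B1=F, B3=T, B4=S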